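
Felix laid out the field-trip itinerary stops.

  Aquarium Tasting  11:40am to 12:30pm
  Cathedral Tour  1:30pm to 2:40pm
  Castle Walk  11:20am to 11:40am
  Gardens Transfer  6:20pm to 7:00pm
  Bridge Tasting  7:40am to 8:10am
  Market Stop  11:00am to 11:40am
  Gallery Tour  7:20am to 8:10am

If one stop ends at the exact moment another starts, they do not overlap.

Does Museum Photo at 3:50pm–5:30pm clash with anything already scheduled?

Gallery Tour: ends 8:10am at or before Museum Photo starts 3:50pm → clear.
Bridge Tasting: ends 8:10am at or before Museum Photo starts 3:50pm → clear.
Market Stop: ends 11:40am at or before Museum Photo starts 3:50pm → clear.
Castle Walk: ends 11:40am at or before Museum Photo starts 3:50pm → clear.
Aquarium Tasting: ends 12:30pm at or before Museum Photo starts 3:50pm → clear.
Cathedral Tour: ends 2:40pm at or before Museum Photo starts 3:50pm → clear.
Gardens Transfer: starts 6:20pm at or after Museum Photo ends 5:30pm → clear.

No — it doesn't clash with anything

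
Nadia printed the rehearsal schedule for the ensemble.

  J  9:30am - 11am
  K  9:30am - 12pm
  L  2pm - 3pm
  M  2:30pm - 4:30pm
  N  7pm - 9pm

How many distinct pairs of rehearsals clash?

2

Two intervals overlap when each starts before the other ends.
Sorted by start: J, K, L, M, N.
K starts before J ends → J and K overlap.
L starts after J ends — done with J.
L starts after K ends — done with K.
M starts before L ends → L and M overlap.
N starts after L ends.
N starts after M ends.
Overlapping pairs: J & K, L & M — 2 in total.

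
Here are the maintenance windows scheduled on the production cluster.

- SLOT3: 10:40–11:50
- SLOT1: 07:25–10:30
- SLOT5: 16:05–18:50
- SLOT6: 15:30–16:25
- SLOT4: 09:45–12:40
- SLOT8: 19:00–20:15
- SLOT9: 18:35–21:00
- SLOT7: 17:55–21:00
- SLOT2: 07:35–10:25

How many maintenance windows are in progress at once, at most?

3

Sort all start/end points and keep a running count:
07:25 start SLOT1 → 1
07:35 start SLOT2 → 2
09:45 start SLOT4 → 3
10:25 end SLOT2 → 2
10:30 end SLOT1 → 1
10:40 start SLOT3 → 2
11:50 end SLOT3 → 1
12:40 end SLOT4 → 0
15:30 start SLOT6 → 1
16:05 start SLOT5 → 2
16:25 end SLOT6 → 1
17:55 start SLOT7 → 2
18:35 start SLOT9 → 3
18:50 end SLOT5 → 2
19:00 start SLOT8 → 3
20:15 end SLOT8 → 2
21:00 end SLOT7 → 1
21:00 end SLOT9 → 0
Peak is 3, at 09:45 (SLOT1, SLOT2, SLOT4).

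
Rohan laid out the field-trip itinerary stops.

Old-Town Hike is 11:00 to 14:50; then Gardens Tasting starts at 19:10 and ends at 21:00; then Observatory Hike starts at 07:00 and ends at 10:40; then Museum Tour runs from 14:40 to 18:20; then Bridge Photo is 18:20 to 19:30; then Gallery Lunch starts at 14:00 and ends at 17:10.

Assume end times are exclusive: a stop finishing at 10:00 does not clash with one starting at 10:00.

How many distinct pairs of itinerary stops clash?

Sorted by start: Observatory Hike, Old-Town Hike, Gallery Lunch, Museum Tour, Bridge Photo, Gardens Tasting.
Old-Town Hike starts after Observatory Hike ends, so nothing later overlaps Observatory Hike either.
Gallery Lunch starts before Old-Town Hike ends → Old-Town Hike and Gallery Lunch overlap.
Museum Tour starts before Old-Town Hike ends → Old-Town Hike and Museum Tour overlap.
Bridge Photo starts after Old-Town Hike ends, so nothing later overlaps Old-Town Hike either.
Museum Tour starts before Gallery Lunch ends → Gallery Lunch and Museum Tour overlap.
Bridge Photo starts after Gallery Lunch ends, so nothing later overlaps Gallery Lunch either.
Bridge Photo starts exactly when Museum Tour ends (back-to-back, no overlap), so nothing later overlaps Museum Tour either.
Gardens Tasting starts before Bridge Photo ends → Bridge Photo and Gardens Tasting overlap.
Overlapping pairs: Bridge Photo & Gardens Tasting, Gallery Lunch & Museum Tour, Gallery Lunch & Old-Town Hike, Museum Tour & Old-Town Hike — 4 in total.

4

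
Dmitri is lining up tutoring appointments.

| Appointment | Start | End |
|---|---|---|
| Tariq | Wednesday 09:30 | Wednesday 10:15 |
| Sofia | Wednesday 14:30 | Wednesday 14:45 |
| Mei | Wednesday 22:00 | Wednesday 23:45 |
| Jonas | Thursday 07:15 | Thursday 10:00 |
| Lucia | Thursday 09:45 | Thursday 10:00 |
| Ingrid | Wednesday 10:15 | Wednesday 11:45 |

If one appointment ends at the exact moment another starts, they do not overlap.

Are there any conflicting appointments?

Yes

Sorted by start: Tariq, Ingrid, Sofia, Mei, Jonas, Lucia.
Ingrid starts exactly when Tariq ends (back-to-back, no overlap) — done with Tariq.
Sofia starts after Ingrid ends — done with Ingrid.
Mei starts after Sofia ends — done with Sofia.
Jonas starts after Mei ends — done with Mei.
Lucia starts before Jonas ends → Jonas and Lucia overlap.
That's a conflict, so the schedule is not conflict-free.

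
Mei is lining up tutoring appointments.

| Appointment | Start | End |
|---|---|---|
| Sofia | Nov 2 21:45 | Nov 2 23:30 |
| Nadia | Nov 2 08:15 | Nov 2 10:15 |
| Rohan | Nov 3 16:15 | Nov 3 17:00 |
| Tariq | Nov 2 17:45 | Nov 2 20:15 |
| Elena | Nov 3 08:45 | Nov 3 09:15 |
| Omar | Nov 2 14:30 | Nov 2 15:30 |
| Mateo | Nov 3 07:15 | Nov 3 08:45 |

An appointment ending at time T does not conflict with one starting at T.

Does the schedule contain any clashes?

No

Sorted by start: Nadia, Omar, Tariq, Sofia, Mateo, Elena, Rohan.
Omar starts after Nadia ends, so nothing later overlaps Nadia either.
Tariq starts after Omar ends, so nothing later overlaps Omar either.
Sofia starts after Tariq ends, so nothing later overlaps Tariq either.
Mateo starts after Sofia ends, so nothing later overlaps Sofia either.
Elena starts exactly when Mateo ends (back-to-back, no overlap), so nothing later overlaps Mateo either.
Rohan starts after Elena ends.
Every pair is clear; the schedule has no overlaps.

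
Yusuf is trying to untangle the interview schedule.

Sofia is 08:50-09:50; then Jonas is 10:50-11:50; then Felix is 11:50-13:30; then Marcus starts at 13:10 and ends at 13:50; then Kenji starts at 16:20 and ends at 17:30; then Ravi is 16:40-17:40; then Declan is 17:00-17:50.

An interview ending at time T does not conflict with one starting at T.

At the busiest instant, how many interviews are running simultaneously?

Walk through starts and ends in time order (an end at T is processed before a start at T):
08:50 start Sofia → 1
09:50 end Sofia → 0
10:50 start Jonas → 1
11:50 end Jonas → 0
11:50 start Felix → 1
13:10 start Marcus → 2
13:30 end Felix → 1
13:50 end Marcus → 0
16:20 start Kenji → 1
16:40 start Ravi → 2
17:00 start Declan → 3
17:30 end Kenji → 2
17:40 end Ravi → 1
17:50 end Declan → 0
Peak is 3, at 17:00 (Declan, Kenji, Ravi).

3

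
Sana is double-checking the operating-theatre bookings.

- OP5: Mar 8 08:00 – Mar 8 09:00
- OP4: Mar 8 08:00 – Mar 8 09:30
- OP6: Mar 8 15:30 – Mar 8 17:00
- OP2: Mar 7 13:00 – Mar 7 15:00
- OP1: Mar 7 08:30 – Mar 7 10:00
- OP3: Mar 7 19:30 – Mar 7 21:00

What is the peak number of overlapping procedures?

2

Walk through starts and ends in time order (an end at T is processed before a start at T):
Mar 7 08:30 start OP1 → 1
Mar 7 10:00 end OP1 → 0
Mar 7 13:00 start OP2 → 1
Mar 7 15:00 end OP2 → 0
Mar 7 19:30 start OP3 → 1
Mar 7 21:00 end OP3 → 0
Mar 8 08:00 start OP4 → 1
Mar 8 08:00 start OP5 → 2
Mar 8 09:00 end OP5 → 1
Mar 8 09:30 end OP4 → 0
Mar 8 15:30 start OP6 → 1
Mar 8 17:00 end OP6 → 0
Peak is 2, at Mar 8 08:00 (OP4, OP5).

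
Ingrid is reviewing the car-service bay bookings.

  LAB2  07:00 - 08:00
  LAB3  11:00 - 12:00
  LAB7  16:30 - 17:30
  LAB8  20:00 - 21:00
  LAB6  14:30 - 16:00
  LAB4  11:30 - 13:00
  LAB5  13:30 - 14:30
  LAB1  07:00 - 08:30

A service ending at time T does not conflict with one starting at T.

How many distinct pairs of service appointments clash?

2

Two intervals overlap when each starts before the other ends.
Sorted by start: LAB1, LAB2, LAB3, LAB4, LAB5, LAB6, LAB7, LAB8.
LAB2 starts before LAB1 ends → LAB1 and LAB2 overlap.
LAB3 starts after LAB1 ends, so LAB1 has no further overlaps.
LAB3 starts after LAB2 ends, so LAB2 has no further overlaps.
LAB4 starts before LAB3 ends → LAB3 and LAB4 overlap.
LAB5 starts after LAB3 ends, so LAB3 has no further overlaps.
LAB5 starts after LAB4 ends, so LAB4 has no further overlaps.
LAB6 starts exactly when LAB5 ends (back-to-back, no overlap), so LAB5 has no further overlaps.
LAB7 starts after LAB6 ends, so LAB6 has no further overlaps.
LAB8 starts after LAB7 ends.
Overlapping pairs: LAB1 & LAB2, LAB3 & LAB4 — 2 in total.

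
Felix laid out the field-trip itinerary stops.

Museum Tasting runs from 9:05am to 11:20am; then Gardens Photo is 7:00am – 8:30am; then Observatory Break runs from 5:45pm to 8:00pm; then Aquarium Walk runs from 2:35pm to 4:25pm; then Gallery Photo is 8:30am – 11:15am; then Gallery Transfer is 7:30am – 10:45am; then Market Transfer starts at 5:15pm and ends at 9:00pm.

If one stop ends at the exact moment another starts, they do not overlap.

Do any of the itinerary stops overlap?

Yes

Check each pair: they overlap iff neither finishes before the other starts.
Sorted by start: Gardens Photo, Gallery Transfer, Gallery Photo, Museum Tasting, Aquarium Walk, Market Transfer, Observatory Break.
Gallery Transfer starts before Gardens Photo ends → Gardens Photo and Gallery Transfer overlap.
That's a conflict, so the schedule is not conflict-free.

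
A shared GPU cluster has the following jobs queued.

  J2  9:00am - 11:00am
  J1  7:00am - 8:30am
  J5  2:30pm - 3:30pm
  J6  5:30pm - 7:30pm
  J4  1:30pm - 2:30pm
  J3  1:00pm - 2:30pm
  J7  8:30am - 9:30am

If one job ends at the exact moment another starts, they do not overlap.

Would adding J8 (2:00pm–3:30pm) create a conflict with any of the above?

Yes — it overlaps J3, J4, J5

J1: ends 8:30am at or before J8 starts 2:00pm → clear.
J7: ends 9:30am at or before J8 starts 2:00pm → clear.
J2: ends 11:00am at or before J8 starts 2:00pm → clear.
J3: starts 1:00pm before J8 ends 3:30pm, and ends 2:30pm after J8 starts 2:00pm → overlap.
J4: starts 1:30pm before J8 ends 3:30pm, and ends 2:30pm after J8 starts 2:00pm → overlap.
J5: starts 2:30pm before J8 ends 3:30pm, and ends 3:30pm after J8 starts 2:00pm → overlap.
J6: starts 5:30pm at or after J8 ends 3:30pm → clear.
J8 overlaps J3, J4, J5.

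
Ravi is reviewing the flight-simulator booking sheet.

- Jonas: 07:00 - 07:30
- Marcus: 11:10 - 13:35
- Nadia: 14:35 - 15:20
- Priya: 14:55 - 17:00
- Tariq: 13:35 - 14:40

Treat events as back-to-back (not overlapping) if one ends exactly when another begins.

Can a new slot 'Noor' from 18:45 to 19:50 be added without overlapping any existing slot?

Yes — the slot is free

Jonas: ends 07:30 at or before Noor starts 18:45 → clear.
Marcus: ends 13:35 at or before Noor starts 18:45 → clear.
Tariq: ends 14:40 at or before Noor starts 18:45 → clear.
Nadia: ends 15:20 at or before Noor starts 18:45 → clear.
Priya: ends 17:00 at or before Noor starts 18:45 → clear.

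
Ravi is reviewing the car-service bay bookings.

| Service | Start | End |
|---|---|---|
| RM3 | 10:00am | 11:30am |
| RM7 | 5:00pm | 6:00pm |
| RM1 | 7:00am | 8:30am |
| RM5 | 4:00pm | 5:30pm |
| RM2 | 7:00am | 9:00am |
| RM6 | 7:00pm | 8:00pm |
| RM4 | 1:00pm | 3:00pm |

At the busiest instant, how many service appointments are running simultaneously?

Walk through starts and ends in time order (an end at T is processed before a start at T):
7:00am start RM1 → 1
7:00am start RM2 → 2
8:30am end RM1 → 1
9:00am end RM2 → 0
10:00am start RM3 → 1
11:30am end RM3 → 0
1:00pm start RM4 → 1
3:00pm end RM4 → 0
4:00pm start RM5 → 1
5:00pm start RM7 → 2
5:30pm end RM5 → 1
6:00pm end RM7 → 0
7:00pm start RM6 → 1
8:00pm end RM6 → 0
Peak is 2, at 7:00am (RM1, RM2).

2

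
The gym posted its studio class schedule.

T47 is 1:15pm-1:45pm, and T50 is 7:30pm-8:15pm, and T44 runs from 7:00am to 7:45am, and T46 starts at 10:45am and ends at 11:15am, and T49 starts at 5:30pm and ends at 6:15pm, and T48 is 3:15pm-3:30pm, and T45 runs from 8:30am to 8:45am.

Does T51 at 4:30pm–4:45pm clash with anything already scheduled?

No — it doesn't clash with anything

T44: ends 7:45am at or before T51 starts 4:30pm → clear.
T45: ends 8:45am at or before T51 starts 4:30pm → clear.
T46: ends 11:15am at or before T51 starts 4:30pm → clear.
T47: ends 1:45pm at or before T51 starts 4:30pm → clear.
T48: ends 3:30pm at or before T51 starts 4:30pm → clear.
T49: starts 5:30pm at or after T51 ends 4:45pm → clear.
T50: starts 7:30pm at or after T51 ends 4:45pm → clear.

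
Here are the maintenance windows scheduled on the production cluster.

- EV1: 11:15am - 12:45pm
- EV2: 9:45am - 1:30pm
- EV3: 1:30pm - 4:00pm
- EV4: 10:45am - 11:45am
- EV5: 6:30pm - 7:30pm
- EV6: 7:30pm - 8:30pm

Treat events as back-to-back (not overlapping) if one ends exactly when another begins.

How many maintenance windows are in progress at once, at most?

Sort all start/end points and keep a running count:
9:45am start EV2 → 1
10:45am start EV4 → 2
11:15am start EV1 → 3
11:45am end EV4 → 2
12:45pm end EV1 → 1
1:30pm end EV2 → 0
1:30pm start EV3 → 1
4:00pm end EV3 → 0
6:30pm start EV5 → 1
7:30pm end EV5 → 0
7:30pm start EV6 → 1
8:30pm end EV6 → 0
Peak is 3, at 11:15am (EV1, EV2, EV4).

3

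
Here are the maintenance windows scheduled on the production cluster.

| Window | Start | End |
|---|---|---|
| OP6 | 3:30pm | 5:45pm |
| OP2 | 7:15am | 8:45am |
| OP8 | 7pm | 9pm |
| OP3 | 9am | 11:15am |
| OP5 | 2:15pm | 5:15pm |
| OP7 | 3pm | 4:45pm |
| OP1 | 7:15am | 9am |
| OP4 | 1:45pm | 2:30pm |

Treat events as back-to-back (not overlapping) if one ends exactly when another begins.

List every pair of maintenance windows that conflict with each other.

Two intervals overlap when each starts before the other ends.
Sorted by start: OP1, OP2, OP3, OP4, OP5, OP7, OP6, OP8.
OP2 starts before OP1 ends → OP1 and OP2 overlap.
OP3 starts exactly when OP1 ends (back-to-back, no overlap) — done with OP1.
OP3 starts after OP2 ends — done with OP2.
OP4 starts after OP3 ends — done with OP3.
OP5 starts before OP4 ends → OP4 and OP5 overlap.
OP7 starts after OP4 ends — done with OP4.
OP7 starts before OP5 ends → OP5 and OP7 overlap.
OP6 starts before OP5 ends → OP5 and OP6 overlap.
OP8 starts after OP5 ends.
OP6 starts before OP7 ends → OP7 and OP6 overlap.
OP8 starts after OP7 ends.
OP8 starts after OP6 ends.

OP1 & OP2, OP4 & OP5, OP5 & OP6, OP5 & OP7, OP6 & OP7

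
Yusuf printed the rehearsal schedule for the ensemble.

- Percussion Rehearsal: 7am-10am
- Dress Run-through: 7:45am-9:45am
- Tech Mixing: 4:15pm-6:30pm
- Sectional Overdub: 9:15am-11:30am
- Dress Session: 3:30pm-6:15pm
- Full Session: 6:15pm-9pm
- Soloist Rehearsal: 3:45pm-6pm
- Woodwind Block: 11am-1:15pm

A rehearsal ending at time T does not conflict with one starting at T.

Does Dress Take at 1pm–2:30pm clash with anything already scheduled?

Percussion Rehearsal: ends 10am at or before Dress Take starts 1pm → clear.
Dress Run-through: ends 9:45am at or before Dress Take starts 1pm → clear.
Sectional Overdub: ends 11:30am at or before Dress Take starts 1pm → clear.
Woodwind Block: starts 11am before Dress Take ends 2:30pm, and ends 1:15pm after Dress Take starts 1pm → overlap.
Dress Session: starts 3:30pm at or after Dress Take ends 2:30pm → clear.
Soloist Rehearsal: starts 3:45pm at or after Dress Take ends 2:30pm → clear.
Tech Mixing: starts 4:15pm at or after Dress Take ends 2:30pm → clear.
Full Session: starts 6:15pm at or after Dress Take ends 2:30pm → clear.
Dress Take overlaps Woodwind Block.

Yes — it overlaps Woodwind Block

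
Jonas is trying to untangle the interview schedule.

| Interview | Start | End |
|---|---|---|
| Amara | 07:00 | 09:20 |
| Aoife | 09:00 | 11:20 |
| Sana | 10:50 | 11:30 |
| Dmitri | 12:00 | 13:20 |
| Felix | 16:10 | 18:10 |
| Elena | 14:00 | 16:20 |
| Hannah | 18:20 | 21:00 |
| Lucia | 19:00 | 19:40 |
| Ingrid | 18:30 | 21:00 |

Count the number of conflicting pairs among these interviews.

Sorted by start: Amara, Aoife, Sana, Dmitri, Elena, Felix, Hannah, Ingrid, Lucia.
Aoife starts before Amara ends → Amara and Aoife overlap.
Sana starts after Amara ends, so nothing later overlaps Amara either.
Sana starts before Aoife ends → Aoife and Sana overlap.
Dmitri starts after Aoife ends, so nothing later overlaps Aoife either.
Dmitri starts after Sana ends, so nothing later overlaps Sana either.
Elena starts after Dmitri ends, so nothing later overlaps Dmitri either.
Felix starts before Elena ends → Elena and Felix overlap.
Hannah starts after Elena ends, so nothing later overlaps Elena either.
Hannah starts after Felix ends, so nothing later overlaps Felix either.
Ingrid starts before Hannah ends → Hannah and Ingrid overlap.
Lucia starts before Hannah ends → Hannah and Lucia overlap.
Lucia starts before Ingrid ends → Ingrid and Lucia overlap.
Overlapping pairs: Amara & Aoife, Aoife & Sana, Elena & Felix, Hannah & Ingrid, Hannah & Lucia, Ingrid & Lucia — 6 in total.

6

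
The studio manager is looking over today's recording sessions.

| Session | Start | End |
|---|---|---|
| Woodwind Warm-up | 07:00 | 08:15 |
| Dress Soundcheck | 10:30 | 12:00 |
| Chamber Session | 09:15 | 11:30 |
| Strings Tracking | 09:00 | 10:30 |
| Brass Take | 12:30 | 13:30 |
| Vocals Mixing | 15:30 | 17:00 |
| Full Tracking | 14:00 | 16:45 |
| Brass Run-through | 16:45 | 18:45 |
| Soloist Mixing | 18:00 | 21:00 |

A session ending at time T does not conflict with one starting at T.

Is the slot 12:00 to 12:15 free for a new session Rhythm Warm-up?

Woodwind Warm-up: ends 08:15 at or before Rhythm Warm-up starts 12:00 → clear.
Strings Tracking: ends 10:30 at or before Rhythm Warm-up starts 12:00 → clear.
Chamber Session: ends 11:30 at or before Rhythm Warm-up starts 12:00 → clear.
Dress Soundcheck: ends 12:00 at or before Rhythm Warm-up starts 12:00 → clear.
Brass Take: starts 12:30 at or after Rhythm Warm-up ends 12:15 → clear.
Full Tracking: starts 14:00 at or after Rhythm Warm-up ends 12:15 → clear.
Vocals Mixing: starts 15:30 at or after Rhythm Warm-up ends 12:15 → clear.
Brass Run-through: starts 16:45 at or after Rhythm Warm-up ends 12:15 → clear.
Soloist Mixing: starts 18:00 at or after Rhythm Warm-up ends 12:15 → clear.

Yes — the slot is free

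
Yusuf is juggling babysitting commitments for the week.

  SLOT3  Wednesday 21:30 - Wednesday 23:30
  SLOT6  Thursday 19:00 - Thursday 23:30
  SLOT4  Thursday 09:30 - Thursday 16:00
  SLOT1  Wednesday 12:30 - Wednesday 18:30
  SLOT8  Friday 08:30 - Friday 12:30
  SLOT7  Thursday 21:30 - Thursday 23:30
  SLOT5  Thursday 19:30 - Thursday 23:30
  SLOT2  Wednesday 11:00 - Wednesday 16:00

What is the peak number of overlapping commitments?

Walk through starts and ends in time order (an end at T is processed before a start at T):
Wednesday 11:00 start SLOT2 → 1
Wednesday 12:30 start SLOT1 → 2
Wednesday 16:00 end SLOT2 → 1
Wednesday 18:30 end SLOT1 → 0
Wednesday 21:30 start SLOT3 → 1
Wednesday 23:30 end SLOT3 → 0
Thursday 09:30 start SLOT4 → 1
Thursday 16:00 end SLOT4 → 0
Thursday 19:00 start SLOT6 → 1
Thursday 19:30 start SLOT5 → 2
Thursday 21:30 start SLOT7 → 3
Thursday 23:30 end SLOT5 → 2
Thursday 23:30 end SLOT6 → 1
Thursday 23:30 end SLOT7 → 0
Friday 08:30 start SLOT8 → 1
Friday 12:30 end SLOT8 → 0
Peak is 3, at Thursday 21:30 (SLOT5, SLOT6, SLOT7).

3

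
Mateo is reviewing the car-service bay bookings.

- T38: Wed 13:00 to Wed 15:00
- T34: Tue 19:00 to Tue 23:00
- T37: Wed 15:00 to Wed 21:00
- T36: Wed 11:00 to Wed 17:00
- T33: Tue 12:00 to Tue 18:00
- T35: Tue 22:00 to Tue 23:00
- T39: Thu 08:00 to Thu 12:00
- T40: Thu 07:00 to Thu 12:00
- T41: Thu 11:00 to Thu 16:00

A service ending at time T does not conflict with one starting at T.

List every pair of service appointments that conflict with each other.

T34 & T35, T36 & T37, T36 & T38, T39 & T40, T39 & T41, T40 & T41

Check each pair: they overlap iff neither finishes before the other starts.
Sorted by start: T33, T34, T35, T36, T38, T37, T40, T39, T41.
T34 starts after T33 ends — done with T33.
T35 starts before T34 ends → T34 and T35 overlap.
T36 starts after T34 ends — done with T34.
T36 starts after T35 ends — done with T35.
T38 starts before T36 ends → T36 and T38 overlap.
T37 starts before T36 ends → T36 and T37 overlap.
T40 starts after T36 ends — done with T36.
T37 starts exactly when T38 ends (back-to-back, no overlap) — done with T38.
T40 starts after T37 ends — done with T37.
T39 starts before T40 ends → T40 and T39 overlap.
T41 starts before T40 ends → T40 and T41 overlap.
T41 starts before T39 ends → T39 and T41 overlap.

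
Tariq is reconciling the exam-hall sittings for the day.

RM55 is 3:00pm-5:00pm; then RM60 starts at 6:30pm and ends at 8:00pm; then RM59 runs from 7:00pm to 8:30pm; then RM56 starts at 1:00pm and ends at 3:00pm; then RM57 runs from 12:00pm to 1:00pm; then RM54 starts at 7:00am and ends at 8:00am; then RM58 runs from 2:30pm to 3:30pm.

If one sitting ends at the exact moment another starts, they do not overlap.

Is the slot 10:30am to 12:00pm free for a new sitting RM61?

Yes — the slot is free

RM54: ends 8:00am at or before RM61 starts 10:30am → clear.
RM57: starts 12:00pm at or after RM61 ends 12:00pm → clear.
RM56: starts 1:00pm at or after RM61 ends 12:00pm → clear.
RM58: starts 2:30pm at or after RM61 ends 12:00pm → clear.
RM55: starts 3:00pm at or after RM61 ends 12:00pm → clear.
RM60: starts 6:30pm at or after RM61 ends 12:00pm → clear.
RM59: starts 7:00pm at or after RM61 ends 12:00pm → clear.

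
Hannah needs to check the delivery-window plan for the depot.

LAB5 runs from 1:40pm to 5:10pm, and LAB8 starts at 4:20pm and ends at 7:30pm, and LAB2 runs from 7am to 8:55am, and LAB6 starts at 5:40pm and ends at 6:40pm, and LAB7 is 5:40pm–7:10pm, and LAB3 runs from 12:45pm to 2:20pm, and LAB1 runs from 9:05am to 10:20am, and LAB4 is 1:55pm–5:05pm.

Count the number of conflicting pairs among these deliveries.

Sorted by start: LAB2, LAB1, LAB3, LAB5, LAB4, LAB8, LAB6, LAB7.
LAB1 starts after LAB2 ends; LAB2 is clear from here.
LAB3 starts after LAB1 ends; LAB1 is clear from here.
LAB5 starts before LAB3 ends → LAB3 and LAB5 overlap.
LAB4 starts before LAB3 ends → LAB3 and LAB4 overlap.
LAB8 starts after LAB3 ends; LAB3 is clear from here.
LAB4 starts before LAB5 ends → LAB5 and LAB4 overlap.
LAB8 starts before LAB5 ends → LAB5 and LAB8 overlap.
LAB6 starts after LAB5 ends; LAB5 is clear from here.
LAB8 starts before LAB4 ends → LAB4 and LAB8 overlap.
LAB6 starts after LAB4 ends; LAB4 is clear from here.
LAB6 starts before LAB8 ends → LAB8 and LAB6 overlap.
LAB7 starts before LAB8 ends → LAB8 and LAB7 overlap.
LAB7 starts before LAB6 ends → LAB6 and LAB7 overlap.
Overlapping pairs: LAB3 & LAB4, LAB3 & LAB5, LAB4 & LAB5, LAB4 & LAB8, LAB5 & LAB8, LAB6 & LAB7, LAB6 & LAB8, LAB7 & LAB8 — 8 in total.

8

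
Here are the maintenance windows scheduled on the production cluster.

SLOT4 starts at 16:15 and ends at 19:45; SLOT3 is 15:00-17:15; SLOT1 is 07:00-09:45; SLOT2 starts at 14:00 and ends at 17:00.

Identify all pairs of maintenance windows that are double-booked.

SLOT2 & SLOT3, SLOT2 & SLOT4, SLOT3 & SLOT4

Check each pair: they overlap iff neither finishes before the other starts.
Sorted by start: SLOT1, SLOT2, SLOT3, SLOT4.
SLOT2 starts after SLOT1 ends, so SLOT1 has no further overlaps.
SLOT3 starts before SLOT2 ends → SLOT2 and SLOT3 overlap.
SLOT4 starts before SLOT2 ends → SLOT2 and SLOT4 overlap.
SLOT4 starts before SLOT3 ends → SLOT3 and SLOT4 overlap.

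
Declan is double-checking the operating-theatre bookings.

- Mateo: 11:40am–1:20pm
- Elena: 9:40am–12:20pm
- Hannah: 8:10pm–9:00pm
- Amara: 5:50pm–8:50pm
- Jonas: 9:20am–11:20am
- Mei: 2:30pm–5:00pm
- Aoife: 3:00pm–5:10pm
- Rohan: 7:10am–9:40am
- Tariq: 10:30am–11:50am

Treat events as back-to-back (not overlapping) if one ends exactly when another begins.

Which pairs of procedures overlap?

Amara & Hannah, Aoife & Mei, Elena & Jonas, Elena & Mateo, Elena & Tariq, Jonas & Rohan, Jonas & Tariq, Mateo & Tariq

Two intervals overlap when each starts before the other ends.
Sorted by start: Rohan, Jonas, Elena, Tariq, Mateo, Mei, Aoife, Amara, Hannah.
Jonas starts before Rohan ends → Rohan and Jonas overlap.
Elena starts exactly when Rohan ends (back-to-back, no overlap), so nothing later overlaps Rohan either.
Elena starts before Jonas ends → Jonas and Elena overlap.
Tariq starts before Jonas ends → Jonas and Tariq overlap.
Mateo starts after Jonas ends, so nothing later overlaps Jonas either.
Tariq starts before Elena ends → Elena and Tariq overlap.
Mateo starts before Elena ends → Elena and Mateo overlap.
Mei starts after Elena ends, so nothing later overlaps Elena either.
Mateo starts before Tariq ends → Tariq and Mateo overlap.
Mei starts after Tariq ends, so nothing later overlaps Tariq either.
Mei starts after Mateo ends, so nothing later overlaps Mateo either.
Aoife starts before Mei ends → Mei and Aoife overlap.
Amara starts after Mei ends, so nothing later overlaps Mei either.
Amara starts after Aoife ends, so nothing later overlaps Aoife either.
Hannah starts before Amara ends → Amara and Hannah overlap.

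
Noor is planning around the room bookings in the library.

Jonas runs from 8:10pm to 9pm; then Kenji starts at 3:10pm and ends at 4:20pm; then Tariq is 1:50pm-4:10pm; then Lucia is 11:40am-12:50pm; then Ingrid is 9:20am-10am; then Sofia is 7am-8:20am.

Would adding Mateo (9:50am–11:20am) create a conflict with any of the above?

Sofia: ends 8:20am at or before Mateo starts 9:50am → clear.
Ingrid: starts 9:20am before Mateo ends 11:20am, and ends 10am after Mateo starts 9:50am → overlap.
Lucia: starts 11:40am at or after Mateo ends 11:20am → clear.
Tariq: starts 1:50pm at or after Mateo ends 11:20am → clear.
Kenji: starts 3:10pm at or after Mateo ends 11:20am → clear.
Jonas: starts 8:10pm at or after Mateo ends 11:20am → clear.
Mateo overlaps Ingrid.

Yes — it overlaps Ingrid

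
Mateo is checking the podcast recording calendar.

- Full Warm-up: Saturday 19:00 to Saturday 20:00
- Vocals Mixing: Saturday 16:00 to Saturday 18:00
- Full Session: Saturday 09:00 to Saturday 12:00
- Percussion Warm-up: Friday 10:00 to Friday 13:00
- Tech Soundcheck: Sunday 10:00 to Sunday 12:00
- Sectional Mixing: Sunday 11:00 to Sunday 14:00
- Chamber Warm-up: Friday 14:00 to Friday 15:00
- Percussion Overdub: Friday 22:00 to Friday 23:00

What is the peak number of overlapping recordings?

2

Walk through starts and ends in time order (an end at T is processed before a start at T):
Friday 10:00 start Percussion Warm-up → 1
Friday 13:00 end Percussion Warm-up → 0
Friday 14:00 start Chamber Warm-up → 1
Friday 15:00 end Chamber Warm-up → 0
Friday 22:00 start Percussion Overdub → 1
Friday 23:00 end Percussion Overdub → 0
Saturday 09:00 start Full Session → 1
Saturday 12:00 end Full Session → 0
Saturday 16:00 start Vocals Mixing → 1
Saturday 18:00 end Vocals Mixing → 0
Saturday 19:00 start Full Warm-up → 1
Saturday 20:00 end Full Warm-up → 0
Sunday 10:00 start Tech Soundcheck → 1
Sunday 11:00 start Sectional Mixing → 2
Sunday 12:00 end Tech Soundcheck → 1
Sunday 14:00 end Sectional Mixing → 0
Peak is 2, at Sunday 11:00 (Sectional Mixing, Tech Soundcheck).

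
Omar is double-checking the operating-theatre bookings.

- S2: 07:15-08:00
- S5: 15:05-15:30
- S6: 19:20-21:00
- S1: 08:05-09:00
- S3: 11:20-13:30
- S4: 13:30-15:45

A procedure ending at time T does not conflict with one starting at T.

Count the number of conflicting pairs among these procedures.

Sorted by start: S2, S1, S3, S4, S5, S6.
S1 starts after S2 ends; S2 is clear from here.
S3 starts after S1 ends; S1 is clear from here.
S4 starts exactly when S3 ends (back-to-back, no overlap); S3 is clear from here.
S5 starts before S4 ends → S4 and S5 overlap.
S6 starts after S4 ends.
S6 starts after S5 ends.
Overlapping pairs: S4 & S5 — 1 in total.

1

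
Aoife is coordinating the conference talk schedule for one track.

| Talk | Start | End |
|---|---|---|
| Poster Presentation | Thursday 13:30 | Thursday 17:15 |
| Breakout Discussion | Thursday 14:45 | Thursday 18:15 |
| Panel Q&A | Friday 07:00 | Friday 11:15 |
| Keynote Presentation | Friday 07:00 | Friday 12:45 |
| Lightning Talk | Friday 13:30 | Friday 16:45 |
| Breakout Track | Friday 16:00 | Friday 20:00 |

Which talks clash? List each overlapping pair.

Sorted by start: Poster Presentation, Breakout Discussion, Panel Q&A, Keynote Presentation, Lightning Talk, Breakout Track.
Breakout Discussion starts before Poster Presentation ends → Poster Presentation and Breakout Discussion overlap.
Panel Q&A starts after Poster Presentation ends — done with Poster Presentation.
Panel Q&A starts after Breakout Discussion ends — done with Breakout Discussion.
Keynote Presentation starts before Panel Q&A ends → Panel Q&A and Keynote Presentation overlap.
Lightning Talk starts after Panel Q&A ends — done with Panel Q&A.
Lightning Talk starts after Keynote Presentation ends — done with Keynote Presentation.
Breakout Track starts before Lightning Talk ends → Lightning Talk and Breakout Track overlap.

Breakout Discussion & Poster Presentation, Breakout Track & Lightning Talk, Keynote Presentation & Panel Q&A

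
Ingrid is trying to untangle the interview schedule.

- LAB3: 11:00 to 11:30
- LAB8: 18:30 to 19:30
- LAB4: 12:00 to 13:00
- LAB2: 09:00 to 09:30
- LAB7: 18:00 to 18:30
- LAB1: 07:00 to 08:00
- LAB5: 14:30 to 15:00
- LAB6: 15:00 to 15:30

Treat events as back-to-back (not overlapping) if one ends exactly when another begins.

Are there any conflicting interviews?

No

Sorted by start: LAB1, LAB2, LAB3, LAB4, LAB5, LAB6, LAB7, LAB8.
LAB2 starts after LAB1 ends, so LAB1 has no further overlaps.
LAB3 starts after LAB2 ends, so LAB2 has no further overlaps.
LAB4 starts after LAB3 ends, so LAB3 has no further overlaps.
LAB5 starts after LAB4 ends, so LAB4 has no further overlaps.
LAB6 starts exactly when LAB5 ends (back-to-back, no overlap), so LAB5 has no further overlaps.
LAB7 starts after LAB6 ends, so LAB6 has no further overlaps.
LAB8 starts exactly when LAB7 ends (back-to-back, no overlap).
Every pair is clear; the schedule has no overlaps.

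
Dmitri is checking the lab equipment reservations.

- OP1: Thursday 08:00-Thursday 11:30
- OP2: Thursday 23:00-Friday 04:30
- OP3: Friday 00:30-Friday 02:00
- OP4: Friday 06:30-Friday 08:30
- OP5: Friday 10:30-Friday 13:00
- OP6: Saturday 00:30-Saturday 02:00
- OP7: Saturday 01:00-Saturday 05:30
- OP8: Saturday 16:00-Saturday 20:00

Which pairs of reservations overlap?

Sorted by start: OP1, OP2, OP3, OP4, OP5, OP6, OP7, OP8.
OP2 starts after OP1 ends; OP1 is clear from here.
OP3 starts before OP2 ends → OP2 and OP3 overlap.
OP4 starts after OP2 ends; OP2 is clear from here.
OP4 starts after OP3 ends; OP3 is clear from here.
OP5 starts after OP4 ends; OP4 is clear from here.
OP6 starts after OP5 ends; OP5 is clear from here.
OP7 starts before OP6 ends → OP6 and OP7 overlap.
OP8 starts after OP6 ends.
OP8 starts after OP7 ends.

OP2 & OP3, OP6 & OP7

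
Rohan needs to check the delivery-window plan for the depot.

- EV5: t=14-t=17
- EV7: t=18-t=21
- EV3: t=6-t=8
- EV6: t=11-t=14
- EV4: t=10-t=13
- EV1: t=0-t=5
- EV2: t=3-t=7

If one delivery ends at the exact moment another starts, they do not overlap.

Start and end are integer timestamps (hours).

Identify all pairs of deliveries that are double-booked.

Sorted by start: EV1, EV2, EV3, EV4, EV6, EV5, EV7.
EV2 starts before EV1 ends → EV1 and EV2 overlap.
EV3 starts after EV1 ends — done with EV1.
EV3 starts before EV2 ends → EV2 and EV3 overlap.
EV4 starts after EV2 ends — done with EV2.
EV4 starts after EV3 ends — done with EV3.
EV6 starts before EV4 ends → EV4 and EV6 overlap.
EV5 starts after EV4 ends — done with EV4.
EV5 starts exactly when EV6 ends (back-to-back, no overlap) — done with EV6.
EV7 starts after EV5 ends.

EV1 & EV2, EV2 & EV3, EV4 & EV6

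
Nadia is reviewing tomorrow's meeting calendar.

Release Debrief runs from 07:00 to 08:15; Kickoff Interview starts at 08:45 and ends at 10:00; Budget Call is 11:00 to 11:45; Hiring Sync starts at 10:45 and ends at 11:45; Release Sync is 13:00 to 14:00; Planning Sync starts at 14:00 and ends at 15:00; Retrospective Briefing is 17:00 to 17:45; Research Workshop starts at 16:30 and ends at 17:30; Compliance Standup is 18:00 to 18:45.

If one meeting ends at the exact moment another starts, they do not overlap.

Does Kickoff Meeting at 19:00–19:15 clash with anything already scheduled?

Release Debrief: ends 08:15 at or before Kickoff Meeting starts 19:00 → clear.
Kickoff Interview: ends 10:00 at or before Kickoff Meeting starts 19:00 → clear.
Hiring Sync: ends 11:45 at or before Kickoff Meeting starts 19:00 → clear.
Budget Call: ends 11:45 at or before Kickoff Meeting starts 19:00 → clear.
Release Sync: ends 14:00 at or before Kickoff Meeting starts 19:00 → clear.
Planning Sync: ends 15:00 at or before Kickoff Meeting starts 19:00 → clear.
Research Workshop: ends 17:30 at or before Kickoff Meeting starts 19:00 → clear.
Retrospective Briefing: ends 17:45 at or before Kickoff Meeting starts 19:00 → clear.
Compliance Standup: ends 18:45 at or before Kickoff Meeting starts 19:00 → clear.

No — it doesn't clash with anything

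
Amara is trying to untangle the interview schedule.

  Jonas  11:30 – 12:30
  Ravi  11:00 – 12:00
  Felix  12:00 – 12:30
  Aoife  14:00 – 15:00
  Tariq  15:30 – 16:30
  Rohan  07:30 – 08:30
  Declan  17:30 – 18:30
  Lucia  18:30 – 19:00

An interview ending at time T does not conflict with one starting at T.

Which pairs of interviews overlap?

Felix & Jonas, Jonas & Ravi

Sorted by start: Rohan, Ravi, Jonas, Felix, Aoife, Tariq, Declan, Lucia.
Ravi starts after Rohan ends; Rohan is clear from here.
Jonas starts before Ravi ends → Ravi and Jonas overlap.
Felix starts exactly when Ravi ends (back-to-back, no overlap); Ravi is clear from here.
Felix starts before Jonas ends → Jonas and Felix overlap.
Aoife starts after Jonas ends; Jonas is clear from here.
Aoife starts after Felix ends; Felix is clear from here.
Tariq starts after Aoife ends; Aoife is clear from here.
Declan starts after Tariq ends; Tariq is clear from here.
Lucia starts exactly when Declan ends (back-to-back, no overlap).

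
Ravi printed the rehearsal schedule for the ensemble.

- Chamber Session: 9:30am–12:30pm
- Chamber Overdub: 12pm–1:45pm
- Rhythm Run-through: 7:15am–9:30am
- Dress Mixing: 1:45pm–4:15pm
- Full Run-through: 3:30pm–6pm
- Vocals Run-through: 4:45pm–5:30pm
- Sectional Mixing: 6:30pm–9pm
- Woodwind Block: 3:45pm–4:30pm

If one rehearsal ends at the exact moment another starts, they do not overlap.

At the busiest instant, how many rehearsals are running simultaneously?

3

Sweep the timeline, counting +1 at each start and −1 at each end (ends before starts at a tie):
7:15am start Rhythm Run-through → 1
9:30am end Rhythm Run-through → 0
9:30am start Chamber Session → 1
12pm start Chamber Overdub → 2
12:30pm end Chamber Session → 1
1:45pm end Chamber Overdub → 0
1:45pm start Dress Mixing → 1
3:30pm start Full Run-through → 2
3:45pm start Woodwind Block → 3
4:15pm end Dress Mixing → 2
4:30pm end Woodwind Block → 1
4:45pm start Vocals Run-through → 2
5:30pm end Vocals Run-through → 1
6pm end Full Run-through → 0
6:30pm start Sectional Mixing → 1
9pm end Sectional Mixing → 0
Peak is 3, at 3:45pm (Dress Mixing, Full Run-through, Woodwind Block).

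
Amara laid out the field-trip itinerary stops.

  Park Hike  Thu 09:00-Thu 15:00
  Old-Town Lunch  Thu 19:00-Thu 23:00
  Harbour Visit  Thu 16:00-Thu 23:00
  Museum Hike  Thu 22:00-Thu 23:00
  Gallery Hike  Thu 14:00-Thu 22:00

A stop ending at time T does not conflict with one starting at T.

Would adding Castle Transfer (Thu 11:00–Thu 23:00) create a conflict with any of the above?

Park Hike: starts Thu 09:00 before Castle Transfer ends Thu 23:00, and ends Thu 15:00 after Castle Transfer starts Thu 11:00 → overlap.
Gallery Hike: starts Thu 14:00 before Castle Transfer ends Thu 23:00, and ends Thu 22:00 after Castle Transfer starts Thu 11:00 → overlap.
Harbour Visit: starts Thu 16:00 before Castle Transfer ends Thu 23:00, and ends Thu 23:00 after Castle Transfer starts Thu 11:00 → overlap.
Old-Town Lunch: starts Thu 19:00 before Castle Transfer ends Thu 23:00, and ends Thu 23:00 after Castle Transfer starts Thu 11:00 → overlap.
Museum Hike: starts Thu 22:00 before Castle Transfer ends Thu 23:00, and ends Thu 23:00 after Castle Transfer starts Thu 11:00 → overlap.
Castle Transfer overlaps Park Hike, Gallery Hike, Harbour Visit, Museum Hike, Old-Town Lunch.

Yes — it overlaps Gallery Hike, Harbour Visit, Museum Hike, Old-Town Lunch, Park Hike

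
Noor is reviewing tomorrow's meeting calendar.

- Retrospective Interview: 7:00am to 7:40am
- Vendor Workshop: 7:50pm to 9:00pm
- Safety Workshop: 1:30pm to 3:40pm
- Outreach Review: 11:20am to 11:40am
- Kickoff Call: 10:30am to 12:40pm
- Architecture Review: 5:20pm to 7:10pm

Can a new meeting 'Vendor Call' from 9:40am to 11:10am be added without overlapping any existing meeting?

Retrospective Interview: ends 7:40am at or before Vendor Call starts 9:40am → clear.
Kickoff Call: starts 10:30am before Vendor Call ends 11:10am, and ends 12:40pm after Vendor Call starts 9:40am → overlap.
Outreach Review: starts 11:20am at or after Vendor Call ends 11:10am → clear.
Safety Workshop: starts 1:30pm at or after Vendor Call ends 11:10am → clear.
Architecture Review: starts 5:20pm at or after Vendor Call ends 11:10am → clear.
Vendor Workshop: starts 7:50pm at or after Vendor Call ends 11:10am → clear.
Vendor Call overlaps Kickoff Call.

No — it overlaps Kickoff Call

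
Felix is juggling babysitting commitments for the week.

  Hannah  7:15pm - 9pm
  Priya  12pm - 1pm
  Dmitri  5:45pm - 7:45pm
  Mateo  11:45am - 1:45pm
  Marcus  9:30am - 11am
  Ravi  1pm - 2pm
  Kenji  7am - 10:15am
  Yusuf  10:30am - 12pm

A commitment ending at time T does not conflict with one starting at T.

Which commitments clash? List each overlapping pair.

Dmitri & Hannah, Kenji & Marcus, Marcus & Yusuf, Mateo & Priya, Mateo & Ravi, Mateo & Yusuf

Sorted by start: Kenji, Marcus, Yusuf, Mateo, Priya, Ravi, Dmitri, Hannah.
Marcus starts before Kenji ends → Kenji and Marcus overlap.
Yusuf starts after Kenji ends — done with Kenji.
Yusuf starts before Marcus ends → Marcus and Yusuf overlap.
Mateo starts after Marcus ends — done with Marcus.
Mateo starts before Yusuf ends → Yusuf and Mateo overlap.
Priya starts exactly when Yusuf ends (back-to-back, no overlap) — done with Yusuf.
Priya starts before Mateo ends → Mateo and Priya overlap.
Ravi starts before Mateo ends → Mateo and Ravi overlap.
Dmitri starts after Mateo ends — done with Mateo.
Ravi starts exactly when Priya ends (back-to-back, no overlap) — done with Priya.
Dmitri starts after Ravi ends — done with Ravi.
Hannah starts before Dmitri ends → Dmitri and Hannah overlap.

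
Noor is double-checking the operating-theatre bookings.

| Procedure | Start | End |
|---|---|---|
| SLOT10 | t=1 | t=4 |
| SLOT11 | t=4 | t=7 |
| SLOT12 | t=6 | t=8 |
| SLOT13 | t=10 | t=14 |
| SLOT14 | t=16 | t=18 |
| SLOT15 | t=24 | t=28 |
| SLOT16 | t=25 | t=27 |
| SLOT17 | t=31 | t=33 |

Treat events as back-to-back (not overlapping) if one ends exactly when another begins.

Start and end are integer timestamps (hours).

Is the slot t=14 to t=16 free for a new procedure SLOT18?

Yes — the slot is free

SLOT10: ends t=4 at or before SLOT18 starts t=14 → clear.
SLOT11: ends t=7 at or before SLOT18 starts t=14 → clear.
SLOT12: ends t=8 at or before SLOT18 starts t=14 → clear.
SLOT13: ends t=14 at or before SLOT18 starts t=14 → clear.
SLOT14: starts t=16 at or after SLOT18 ends t=16 → clear.
SLOT15: starts t=24 at or after SLOT18 ends t=16 → clear.
SLOT16: starts t=25 at or after SLOT18 ends t=16 → clear.
SLOT17: starts t=31 at or after SLOT18 ends t=16 → clear.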